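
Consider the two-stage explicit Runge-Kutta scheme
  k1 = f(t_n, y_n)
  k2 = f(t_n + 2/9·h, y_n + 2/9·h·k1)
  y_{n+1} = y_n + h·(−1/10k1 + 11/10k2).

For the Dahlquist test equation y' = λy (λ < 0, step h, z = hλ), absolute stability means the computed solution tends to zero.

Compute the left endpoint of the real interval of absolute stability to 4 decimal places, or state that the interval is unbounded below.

Test eqn y'=λy, z=hλ:
  k1=λy_n ⇒ h·k1=z·y_n;  k2=λ(1+2/9z)y_n ⇒ h·k2=z(1+2/9z)y_n
  y_{n+1}/y_n = 1 − 1/10z + 11/10z(1+2/9z) = 1 + z + 11/45z²
  Hence R(z) = 1 + z + 11/45z².

Boundary: |R(x)|=1, x<0.
x=-0.36: |R|=0.6717
R=1: x+11/45x²=0 ⇒ x=−45/11=-4.0909; min R=1−1/(4·11/45)=-0.0227>−1
Confirm numerically:
  x=-3.754: |R|=0.69084 <1
  x=-3.523: |R|=0.51093 <1
  x=-2.269: |R|=0.01051 <1
  x=-2.080: |R|=0.02244 <1
  x=-4.583: |R|=1.55128 >1
  x=-4.274: |R|=1.19129 >1
  x=-4.225: |R|=1.13849 >1
Stable set (-4.0909, 0).

left endpoint -4.0909.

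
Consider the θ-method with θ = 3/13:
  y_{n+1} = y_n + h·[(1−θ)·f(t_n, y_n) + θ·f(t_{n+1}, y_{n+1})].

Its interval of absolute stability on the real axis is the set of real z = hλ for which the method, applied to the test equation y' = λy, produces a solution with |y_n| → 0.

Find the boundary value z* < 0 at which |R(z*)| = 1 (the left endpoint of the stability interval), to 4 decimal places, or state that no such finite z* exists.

On y'=λy, z=hλ:
  y_{n+1} = y_n + z·[10/13·y_n + 3/13·y_{n+1}] ⇒ (1 − 3/13z)y_{n+1} = (1 + 10/13z)y_n
  Hence R(z) = (1 + 10/13z)/(1 − 3/13z).

Find x<0 with |R(x)|<1.
x=-1.13: |R|=0.1037
R=−1: 1+10/13x = −1+3/13x ⇒ -7/13x=2 ⇒ x=2/(-7/13)=-3.7143
Confirm numerically:
  x=-3.352: |R|=0.89001 <1
  x=-2.820: |R|=0.70829 <1
  x=-2.718: |R|=0.67032 <1
  x=-3.940: |R|=1.06366 >1
  x=-3.895: |R|=1.05125 >1
Interval (-3.7143, 0).

z* = -3.7143.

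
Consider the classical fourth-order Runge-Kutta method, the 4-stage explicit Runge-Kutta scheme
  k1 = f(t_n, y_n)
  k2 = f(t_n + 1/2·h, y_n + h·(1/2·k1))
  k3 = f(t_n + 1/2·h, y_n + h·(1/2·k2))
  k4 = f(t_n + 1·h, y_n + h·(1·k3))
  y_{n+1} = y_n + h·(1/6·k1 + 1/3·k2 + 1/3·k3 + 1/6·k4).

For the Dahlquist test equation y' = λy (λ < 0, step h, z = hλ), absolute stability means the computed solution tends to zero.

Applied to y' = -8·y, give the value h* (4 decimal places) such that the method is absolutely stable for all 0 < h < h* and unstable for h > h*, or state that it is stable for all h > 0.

Test eqn y'=λy, z=hλ:
  order 4, 4-stage ⇒ R(z)=1+z+z^2/2+z^3/6+z^4/24
  (e.g. R(-0.39)=0.67713, |R|=0.67713)

Boundary: |R(x)|=1, x<0.
x=-0.39: |R|=0.6771
|R(-2.85)|=1.1020 |R(-1.49)|=0.2741 |R(-1.11)|=0.3414
Bisect:
  x_lo=-3.1004 |R|=1.5888  x_hi=-0.0705 |R|=0.9319
  mid=-1.58548 |R|=0.27043 →hi
  mid=-2.34296 |R|=0.51376 →hi
  mid=-2.72170 |R|=0.90828 →hi
  mid=-2.91107 |R|=1.20680 →lo
  mid=-2.81639 |R|=1.04790 →lo
  mid=-2.76905 |R|=0.97578 →hi
  mid=-2.79272 |R|=1.01125 →lo
  mid=-2.78088 |R|=0.99337 →hi
  mid=-2.78680 |R|=1.00227 →lo
  ...
  [-2.78532,-2.78513] ⇒ x*=-2.7853
So |R|<1 on (-2.7853, 0).

(-2.7853,0); λ=-8 ⇒ h* = 0.3482.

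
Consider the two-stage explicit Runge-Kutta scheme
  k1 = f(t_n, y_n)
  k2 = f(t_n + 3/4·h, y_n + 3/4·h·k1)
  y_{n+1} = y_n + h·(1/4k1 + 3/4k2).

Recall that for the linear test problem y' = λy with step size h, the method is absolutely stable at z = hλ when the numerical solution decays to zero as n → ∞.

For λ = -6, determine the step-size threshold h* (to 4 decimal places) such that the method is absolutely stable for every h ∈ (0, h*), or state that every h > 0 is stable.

(-1.7778,0); λ=-6 ⇒ h* = (16/9)/6 = 0.2963.

Test eqn y'=λy, z=hλ:
  k1=λy_n ⇒ h·k1=z·y_n;  k2=λ(1+3/4z)y_n ⇒ h·k2=z(1+3/4z)y_n
  y_{n+1}/y_n = 1 + 1/4z + 3/4z(1+3/4z) = 1 + z + 9/16z²
  R(z) = 1 + z + 9/16z².

Boundary: |R(x)|=1, x<0.
x=-1.58: |R|=0.8242
R=1: x+9/16x²=0 ⇒ x=−16/9=-1.7778; min R=1−1/(4·9/16)=0.5556>−1
Confirm numerically:
  x=-1.697: |R|=0.92289 <1
  x=-1.458: |R|=0.73774 <1
  x=-1.138: |R|=0.59046 <1
  x=-2.206: |R|=1.53137 >1
  x=-2.148: |R|=1.44732 >1
  x=-1.911: |R|=1.14321 >1
Stable set (-1.7778, 0).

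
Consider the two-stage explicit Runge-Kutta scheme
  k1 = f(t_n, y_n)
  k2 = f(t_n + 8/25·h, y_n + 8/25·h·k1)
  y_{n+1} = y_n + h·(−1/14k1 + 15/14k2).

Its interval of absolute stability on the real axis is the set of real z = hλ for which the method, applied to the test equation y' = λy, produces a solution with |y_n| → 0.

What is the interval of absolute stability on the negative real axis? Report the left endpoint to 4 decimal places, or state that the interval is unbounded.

Set f=λy, z=hλ:
  k1=λy_n ⇒ h·k1=z·y_n;  k2=λ(1+8/25z)y_n ⇒ h·k2=z(1+8/25z)y_n
  y_{n+1}/y_n = 1 − 1/14z + 15/14z(1+8/25z) = 1 + z + 12/35z²
  so R(z) = 1 + z + 12/35z².

Find x<0 with |R(x)|<1.
x=-1.01: |R|=0.3397
R=1: x+12/35x²=0 ⇒ x=−35/12=-2.9167; min R=1−1/(4·12/35)=0.2708>−1
Confirm numerically:
  x=-1.991: |R|=0.36811 <1
  x=-1.820: |R|=0.31568 <1
  x=-1.562: |R|=0.27452 <1
  x=-3.291: |R|=1.42238 >1
  x=-3.225: |R|=1.34093 >1
Interval (-2.9167, 0).

z∈(-2.9167,0).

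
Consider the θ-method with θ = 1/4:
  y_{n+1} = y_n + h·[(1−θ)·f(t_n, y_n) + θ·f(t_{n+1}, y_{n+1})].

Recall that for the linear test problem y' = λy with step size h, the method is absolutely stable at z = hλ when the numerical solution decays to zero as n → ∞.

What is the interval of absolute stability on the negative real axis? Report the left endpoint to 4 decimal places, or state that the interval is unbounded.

(-4.0000, 0).

Test eqn y'=λy, z=hλ:
  y_{n+1} = y_n + z·[3/4·y_n + 1/4·y_{n+1}] ⇒ (1 − 1/4z)y_{n+1} = (1 + 3/4z)y_n
  R(z) = (1 + 3/4z)/(1 − 1/4z).

Need |R(x)|<1, x<0.
x=-1: |R|=0.2000
R=−1: 1+3/4x = −1+1/4x ⇒ -1/2x=2 ⇒ x=2/(-1/2)=-4.0000
Confirm numerically:
  x=-3.012: |R|=0.71820 <1
  x=-2.358: |R|=0.48349 <1
  x=-1.647: |R|=0.16664 <1
  x=-4.521: |R|=1.12229 >1
  x=-4.455: |R|=1.10763 >1
So |R|<1 on (-4.0000, 0).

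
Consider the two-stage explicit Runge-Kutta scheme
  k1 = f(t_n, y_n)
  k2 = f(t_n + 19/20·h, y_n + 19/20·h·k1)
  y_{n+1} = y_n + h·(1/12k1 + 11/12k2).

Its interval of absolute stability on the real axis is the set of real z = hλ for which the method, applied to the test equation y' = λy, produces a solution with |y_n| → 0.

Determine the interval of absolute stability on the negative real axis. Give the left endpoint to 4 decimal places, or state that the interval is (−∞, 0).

Set f=λy, z=hλ:
  k1=λy_n ⇒ h·k1=z·y_n;  k2=λ(1+19/20z)y_n ⇒ h·k2=z(1+19/20z)y_n
  y_{n+1}/y_n = 1 + 1/12z + 11/12z(1+19/20z) = 1 + z + 209/240z²
  so R(z) = 1 + z + 209/240z².

Solve |R(x)|<1 on ℝ⁻.
x=-0.91: |R|=0.8111
R=1: x+209/240x²=0 ⇒ x=−240/209=-1.1483; min R=1−1/(4·209/240)=0.7129>−1
Confirm numerically:
  x=-0.981: |R|=0.85706 <1
  x=-0.636: |R|=0.71625 <1
  x=-0.518: |R|=0.71567 <1
  x=-1.501: |R|=1.46099 >1
  x=-1.282: |R|=1.14924 >1
So |R|<1 on (-1.1483, 0).

z∈(-1.1483,0).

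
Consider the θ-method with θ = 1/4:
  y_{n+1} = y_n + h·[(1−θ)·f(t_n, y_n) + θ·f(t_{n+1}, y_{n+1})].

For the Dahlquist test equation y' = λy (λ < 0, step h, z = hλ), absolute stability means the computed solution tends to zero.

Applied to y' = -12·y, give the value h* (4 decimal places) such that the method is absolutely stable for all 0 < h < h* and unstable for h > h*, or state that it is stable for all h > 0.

(-4.0000,0); λ=-12 ⇒ h* = (4)/12 = 0.3333.

On y'=λy, z=hλ:
  y_{n+1} = y_n + z·[3/4·y_n + 1/4·y_{n+1}] ⇒ (1 − 1/4z)y_{n+1} = (1 + 3/4z)y_n
  so R(z) = (1 + 3/4z)/(1 − 1/4z).

Solve |R(x)|<1 on ℝ⁻.
x=-1.19: |R|=0.0829
R=−1: 1+3/4x = −1+1/4x ⇒ -1/2x=2 ⇒ x=2/(-1/2)=-4.0000
Confirm numerically:
  x=-3.946: |R|=0.98641 <1
  x=-3.064: |R|=0.73499 <1
  x=-2.567: |R|=0.56358 <1
  x=-2.293: |R|=0.45749 <1
  x=-4.597: |R|=1.13889 >1
  x=-4.467: |R|=1.11031 >1
  x=-4.352: |R|=1.08429 >1
Interval (-4.0000, 0).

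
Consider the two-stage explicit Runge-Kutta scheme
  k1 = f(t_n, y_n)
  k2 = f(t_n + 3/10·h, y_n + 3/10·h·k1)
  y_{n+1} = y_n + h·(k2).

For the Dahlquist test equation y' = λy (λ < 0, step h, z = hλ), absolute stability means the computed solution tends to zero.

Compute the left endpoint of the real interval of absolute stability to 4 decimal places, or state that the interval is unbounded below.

z* = -3.3333.

On y'=λy, z=hλ:
  k1=λy_n ⇒ h·k1=z·y_n;  k2=λ(1+3/10z)y_n ⇒ h·k2=z(1+3/10z)y_n
  y_{n+1}/y_n = 1 + z(1+3/10z) = 1 + z + 3/10z²
  so R(z) = 1 + z + 3/10z².

Boundary: |R(x)|=1, x<0.
x=-1.42: |R|=0.1849
R=1: x+3/10x²=0 ⇒ x=−10/3=-3.3333; min R=1−1/(4·3/10)=0.1667>−1
Confirm numerically:
  x=-3.209: |R|=0.88030 <1
  x=-2.714: |R|=0.49574 <1
  x=-2.095: |R|=0.22171 <1
  x=-1.723: |R|=0.16762 <1
  x=-3.814: |R|=1.54998 >1
  x=-3.672: |R|=1.37308 >1
Interval (-3.3333, 0).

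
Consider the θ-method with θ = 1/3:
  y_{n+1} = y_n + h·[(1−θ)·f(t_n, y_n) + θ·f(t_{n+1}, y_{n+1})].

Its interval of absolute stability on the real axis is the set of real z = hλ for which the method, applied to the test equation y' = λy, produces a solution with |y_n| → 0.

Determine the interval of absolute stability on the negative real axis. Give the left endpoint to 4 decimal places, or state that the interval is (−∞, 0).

With y'=λy (z=hλ):
  y_{n+1} = y_n + z·[2/3·y_n + 1/3·y_{n+1}] ⇒ (1 − 1/3z)y_{n+1} = (1 + 2/3z)y_n
  ⇒ R(z) = (1 + 2/3z)/(1 − 1/3z).

Need |R(x)|<1, x<0.
x=-1.52: |R|=0.0088
R=−1: 1+2/3x = −1+1/3x ⇒ -1/3x=2 ⇒ x=2/(-1/3)=-6.0000
Confirm numerically:
  x=-4.488: |R|=0.79808 <1
  x=-3.642: |R|=0.64499 <1
  x=-3.140: |R|=0.53420 <1
  x=-6.260: |R|=1.02808 >1
  x=-6.202: |R|=1.02195 >1
  x=-6.186: |R|=1.02025 >1
Interval (-6.0000, 0).

(-6.0000, 0).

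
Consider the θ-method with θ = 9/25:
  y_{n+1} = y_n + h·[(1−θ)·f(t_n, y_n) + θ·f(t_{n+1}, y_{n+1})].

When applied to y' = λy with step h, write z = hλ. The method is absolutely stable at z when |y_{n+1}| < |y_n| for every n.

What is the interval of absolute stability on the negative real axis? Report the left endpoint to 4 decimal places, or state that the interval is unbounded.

z∈(-7.1429,0).

With y'=λy (z=hλ):
  y_{n+1} = y_n + z·[16/25·y_n + 9/25·y_{n+1}] ⇒ (1 − 9/25z)y_{n+1} = (1 + 16/25z)y_n
  so R(z) = (1 + 16/25z)/(1 − 9/25z).

Solve |R(x)|<1 on ℝ⁻.
x=-0.39: |R|=0.6580
R=−1: 1+16/25x = −1+9/25x ⇒ -7/25x=2 ⇒ x=2/(-7/25)=-7.1429
Confirm numerically:
  x=-6.882: |R|=0.97900 <1
  x=-5.301: |R|=0.82268 <1
  x=-4.067: |R|=0.65049 <1
  x=-3.133: |R|=0.47236 <1
  x=-7.685: |R|=1.04030 >1
  x=-7.514: |R|=1.02805 >1
Interval (-7.1429, 0).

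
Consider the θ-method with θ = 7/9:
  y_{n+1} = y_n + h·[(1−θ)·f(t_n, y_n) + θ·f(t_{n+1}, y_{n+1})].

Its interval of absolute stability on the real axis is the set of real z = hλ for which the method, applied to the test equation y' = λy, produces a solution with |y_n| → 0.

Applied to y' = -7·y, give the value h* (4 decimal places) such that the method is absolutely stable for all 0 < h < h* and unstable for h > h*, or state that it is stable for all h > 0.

Test eqn y'=λy, z=hλ:
  y_{n+1} = y_n + z·[2/9·y_n + 7/9·y_{n+1}] ⇒ (1 − 7/9z)y_{n+1} = (1 + 2/9z)y_n
  R(z) = (1 + 2/9z)/(1 − 7/9z).

Solve |R(x)|<1 on ℝ⁻.
x=-1.35: |R|=0.3415
x=-2: |R|=0.2174
x=-10: |R|=0.1392
x=-100: |R|=0.2694
θ=7/9≥1/2 ⇒ |1+2/9x|<|1−7/9x| ∀x<0 ⇒ unbounded interval.

unbounded; (−∞, 0). Any h>0 works for λ=-7.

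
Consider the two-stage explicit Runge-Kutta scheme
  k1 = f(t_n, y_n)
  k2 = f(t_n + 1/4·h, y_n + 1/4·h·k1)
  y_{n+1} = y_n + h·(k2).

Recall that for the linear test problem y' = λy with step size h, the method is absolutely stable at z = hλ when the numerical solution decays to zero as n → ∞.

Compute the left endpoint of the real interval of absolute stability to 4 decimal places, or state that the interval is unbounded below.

On y'=λy, z=hλ:
  k1=λy_n ⇒ h·k1=z·y_n;  k2=λ(1+1/4z)y_n ⇒ h·k2=z(1+1/4z)y_n
  y_{n+1}/y_n = 1 + z(1+1/4z) = 1 + z + 1/4z²
  R(z) = 1 + z + 1/4z².

Find x<0 with |R(x)|<1.
x=-0.6: |R|=0.4900
R=1: x+1/4x²=0 ⇒ x=−4=-4.0000; min R=1−1/(4·1/4)=0.0000>−1
Confirm numerically:
  x=-2.996: |R|=0.24800 <1
  x=-2.934: |R|=0.21809 <1
  x=-2.199: |R|=0.00990 <1
  x=-1.907: |R|=0.00216 <1
  x=-4.487: |R|=1.54629 >1
  x=-4.055: |R|=1.05576 >1
Stable set (-4.0000, 0).

z* = -4.0000.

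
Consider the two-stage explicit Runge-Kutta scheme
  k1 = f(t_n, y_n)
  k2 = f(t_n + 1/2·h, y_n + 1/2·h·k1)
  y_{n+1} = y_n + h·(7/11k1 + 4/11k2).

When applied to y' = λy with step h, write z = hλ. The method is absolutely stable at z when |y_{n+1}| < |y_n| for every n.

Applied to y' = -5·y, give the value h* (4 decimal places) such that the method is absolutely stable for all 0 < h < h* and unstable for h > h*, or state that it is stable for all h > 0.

(-5.5000,0); λ=-5 ⇒ h* = (11/2)/5 = 1.1000.

On y'=λy, z=hλ:
  k1=λy_n ⇒ h·k1=z·y_n;  k2=λ(1+1/2z)y_n ⇒ h·k2=z(1+1/2z)y_n
  y_{n+1}/y_n = 1 + 7/11z + 4/11z(1+1/2z) = 1 + z + 2/11z²
  Hence R(z) = 1 + z + 2/11z².

Boundary: |R(x)|=1, x<0.
x=-0.68: |R|=0.4041
R=1: x+2/11x²=0 ⇒ x=−11/2=-5.5000; min R=1−1/(4·2/11)=-0.3750>−1
Confirm numerically:
  x=-4.638: |R|=0.27310 <1
  x=-3.624: |R|=0.23611 <1
  x=-2.649: |R|=0.37315 <1
  x=-2.380: |R|=0.35011 <1
  x=-6.083: |R|=1.64480 >1
  x=-5.542: |R|=1.04232 >1
So |R|<1 on (-5.5000, 0).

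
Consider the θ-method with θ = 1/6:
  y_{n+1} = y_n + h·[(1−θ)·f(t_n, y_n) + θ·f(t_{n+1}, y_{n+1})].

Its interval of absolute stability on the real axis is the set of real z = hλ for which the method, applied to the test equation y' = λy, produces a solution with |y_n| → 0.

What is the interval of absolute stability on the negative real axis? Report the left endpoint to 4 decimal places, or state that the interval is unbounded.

(-3.0000, 0).

On y'=λy, z=hλ:
  y_{n+1} = y_n + z·[5/6·y_n + 1/6·y_{n+1}] ⇒ (1 − 1/6z)y_{n+1} = (1 + 5/6z)y_n
  ⇒ R(z) = (1 + 5/6z)/(1 − 1/6z).

Need |R(x)|<1, x<0.
x=-1.77: |R|=0.3668
R=−1: 1+5/6x = −1+1/6x ⇒ -2/3x=2 ⇒ x=2/(-2/3)=-3.0000
Confirm numerically:
  x=-2.926: |R|=0.96684 <1
  x=-2.071: |R|=0.53959 <1
  x=-1.878: |R|=0.43031 <1
  x=-3.491: |R|=1.20693 >1
  x=-3.047: |R|=1.02078 >1
Stable set (-3.0000, 0).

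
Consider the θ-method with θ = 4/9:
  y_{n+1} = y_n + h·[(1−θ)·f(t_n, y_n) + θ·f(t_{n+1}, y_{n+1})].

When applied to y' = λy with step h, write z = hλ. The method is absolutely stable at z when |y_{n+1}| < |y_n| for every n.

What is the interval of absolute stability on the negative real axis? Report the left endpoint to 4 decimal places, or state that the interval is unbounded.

z∈(-18.0000,0).

Set f=λy, z=hλ:
  y_{n+1} = y_n + z·[5/9·y_n + 4/9·y_{n+1}] ⇒ (1 − 4/9z)y_{n+1} = (1 + 5/9z)y_n
  ⇒ R(z) = (1 + 5/9z)/(1 − 4/9z).

Solve |R(x)|<1 on ℝ⁻.
x=-0.76: |R|=0.4319
R=−1: 1+5/9x = −1+4/9x ⇒ -1/9x=2 ⇒ x=2/(-1/9)=-18.0000
Confirm numerically:
  x=-16.551: |R|=0.98073 <1
  x=-14.743: |R|=0.95208 <1
  x=-8.712: |R|=0.78818 <1
  x=-18.356: |R|=1.00432 >1
  x=-18.214: |R|=1.00261 >1
  x=-18.122: |R|=1.00150 >1
So |R|<1 on (-18.0000, 0).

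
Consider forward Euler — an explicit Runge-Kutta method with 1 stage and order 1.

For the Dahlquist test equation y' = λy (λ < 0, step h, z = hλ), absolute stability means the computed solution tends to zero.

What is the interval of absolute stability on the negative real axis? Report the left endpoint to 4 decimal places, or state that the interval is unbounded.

Set f=λy, z=hλ:
  order 1, 1-stage ⇒ R(z)=1+z
  (e.g. R(-1.25)=-0.25000, |R|=0.25000)

Solve |R(x)|<1 on ℝ⁻.
x=-1.25: |R|=0.2500
|R(-1.98)|=0.9800 |R(-1.22)|=0.2200 |R(-0.71)|=0.2900
Bisect:
  x_lo=-2.3603 |R|=1.3603  x_hi=-0.0974 |R|=0.9026
  mid=-1.22883 |R|=0.22883 →hi
  mid=-1.79454 |R|=0.79454 →hi
  mid=-2.07740 |R|=1.07740 →lo
  mid=-1.93597 |R|=0.93597 →hi
  mid=-2.00669 |R|=1.00669 →lo
  mid=-1.97133 |R|=0.97133 →hi
  mid=-1.98901 |R|=0.98901 →hi
  mid=-1.99785 |R|=0.99785 →hi
  mid=-2.00227 |R|=1.00227 →lo
  mid=-2.00006 |R|=1.00006 →lo
  ...
  [-2.00006,-1.99992] ⇒ x*=-2.0000
Stable set (-2.0000, 0).

z∈(-2.0000,0).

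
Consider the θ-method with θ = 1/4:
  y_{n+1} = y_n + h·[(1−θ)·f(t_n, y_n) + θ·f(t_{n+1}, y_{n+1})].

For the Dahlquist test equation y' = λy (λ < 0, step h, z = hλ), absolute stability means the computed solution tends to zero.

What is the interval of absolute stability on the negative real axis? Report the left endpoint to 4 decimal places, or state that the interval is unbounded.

z∈(-4.0000,0).

Test eqn y'=λy, z=hλ:
  y_{n+1} = y_n + z·[3/4·y_n + 1/4·y_{n+1}] ⇒ (1 − 1/4z)y_{n+1} = (1 + 3/4z)y_n
  so R(z) = (1 + 3/4z)/(1 − 1/4z).

Need |R(x)|<1, x<0.
x=-1.62: |R|=0.1530
R=−1: 1+3/4x = −1+1/4x ⇒ -1/2x=2 ⇒ x=2/(-1/2)=-4.0000
Confirm numerically:
  x=-3.765: |R|=0.93947 <1
  x=-3.701: |R|=0.92235 <1
  x=-3.200: |R|=0.77778 <1
  x=-2.976: |R|=0.70642 <1
  x=-4.589: |R|=1.13715 >1
  x=-4.459: |R|=1.10852 >1
Interval (-4.0000, 0).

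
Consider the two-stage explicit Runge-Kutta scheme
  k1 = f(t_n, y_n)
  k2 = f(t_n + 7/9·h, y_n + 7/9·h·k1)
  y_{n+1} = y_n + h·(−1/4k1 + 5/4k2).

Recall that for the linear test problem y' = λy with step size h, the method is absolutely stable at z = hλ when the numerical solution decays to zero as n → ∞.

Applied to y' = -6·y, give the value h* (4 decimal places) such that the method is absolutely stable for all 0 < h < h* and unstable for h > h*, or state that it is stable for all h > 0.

(-1.0286,0); λ=-6 ⇒ h* = (36/35)/6 = 0.1714.

Test eqn y'=λy, z=hλ:
  k1=λy_n ⇒ h·k1=z·y_n;  k2=λ(1+7/9z)y_n ⇒ h·k2=z(1+7/9z)y_n
  y_{n+1}/y_n = 1 − 1/4z + 5/4z(1+7/9z) = 1 + z + 35/36z²
  ⇒ R(z) = 1 + z + 35/36z².

Need |R(x)|<1, x<0.
x=-1.56: |R|=1.8060
R=1: x+35/36x²=0 ⇒ x=−36/35=-1.0286; min R=1−1/(4·35/36)=0.7429>−1
Confirm numerically:
  x=-0.638: |R|=0.75774 <1
  x=-0.574: |R|=0.74632 <1
  x=-0.541: |R|=0.74355 <1
  x=-1.349: |R|=1.42025 >1
  x=-1.250: |R|=1.26910 >1
Stable set (-1.0286, 0).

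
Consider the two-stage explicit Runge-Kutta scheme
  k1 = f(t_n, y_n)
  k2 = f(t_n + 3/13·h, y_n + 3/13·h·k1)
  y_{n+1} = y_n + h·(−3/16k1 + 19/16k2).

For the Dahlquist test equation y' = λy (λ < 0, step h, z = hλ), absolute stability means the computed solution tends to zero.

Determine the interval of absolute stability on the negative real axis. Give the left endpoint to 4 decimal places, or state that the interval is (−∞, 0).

(-3.6491, 0).

With y'=λy (z=hλ):
  k1=λy_n ⇒ h·k1=z·y_n;  k2=λ(1+3/13z)y_n ⇒ h·k2=z(1+3/13z)y_n
  y_{n+1}/y_n = 1 − 3/16z + 19/16z(1+3/13z) = 1 + z + 57/208z²
  Hence R(z) = 1 + z + 57/208z².

Solve |R(x)|<1 on ℝ⁻.
x=-0.44: |R|=0.6131
R=1: x+57/208x²=0 ⇒ x=−208/57=-3.6491; min R=1−1/(4·57/208)=0.0877>−1
Confirm numerically:
  x=-3.229: |R|=0.62825 <1
  x=-3.102: |R|=0.53491 <1
  x=-2.028: |R|=0.09906 <1
  x=-1.598: |R|=0.10179 <1
  x=-4.221: |R|=1.66150 >1
  x=-4.048: |R|=1.44248 >1
  x=-3.967: |R|=1.34557 >1
So |R|<1 on (-3.6491, 0).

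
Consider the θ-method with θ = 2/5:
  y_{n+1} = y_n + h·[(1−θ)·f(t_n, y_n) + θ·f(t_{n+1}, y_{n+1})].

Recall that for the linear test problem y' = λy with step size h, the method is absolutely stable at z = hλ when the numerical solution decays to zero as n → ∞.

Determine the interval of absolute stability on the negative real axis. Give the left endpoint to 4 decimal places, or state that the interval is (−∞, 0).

With y'=λy (z=hλ):
  y_{n+1} = y_n + z·[3/5·y_n + 2/5·y_{n+1}] ⇒ (1 − 2/5z)y_{n+1} = (1 + 3/5z)y_n
  R(z) = (1 + 3/5z)/(1 − 2/5z).

Boundary: |R(x)|=1, x<0.
x=-1.01: |R|=0.2806
R=−1: 1+3/5x = −1+2/5x ⇒ -1/5x=2 ⇒ x=2/(-1/5)=-10.0000
Confirm numerically:
  x=-9.706: |R|=0.98796 <1
  x=-7.994: |R|=0.90442 <1
  x=-5.932: |R|=0.75878 <1
  x=-10.213: |R|=1.00838 >1
  x=-10.177: |R|=1.00698 >1
  x=-10.042: |R|=1.00167 >1
Interval (-10.0000, 0).

(-10.0000, 0).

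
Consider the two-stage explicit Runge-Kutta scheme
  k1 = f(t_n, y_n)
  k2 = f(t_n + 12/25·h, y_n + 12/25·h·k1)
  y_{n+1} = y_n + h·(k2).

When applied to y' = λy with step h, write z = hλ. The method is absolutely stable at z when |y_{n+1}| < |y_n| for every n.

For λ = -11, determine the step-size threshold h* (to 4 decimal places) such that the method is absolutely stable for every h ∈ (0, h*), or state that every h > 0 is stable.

Test eqn y'=λy, z=hλ:
  k1=λy_n ⇒ h·k1=z·y_n;  k2=λ(1+12/25z)y_n ⇒ h·k2=z(1+12/25z)y_n
  y_{n+1}/y_n = 1 + z(1+12/25z) = 1 + z + 12/25z²
  R(z) = 1 + z + 12/25z².

Find x<0 with |R(x)|<1.
x=-0.51: |R|=0.6148
R=1: x+12/25x²=0 ⇒ x=−25/12=-2.0833; min R=1−1/(4·12/25)=0.4792>−1
Confirm numerically:
  x=-1.336: |R|=0.52075 <1
  x=-1.053: |R|=0.47923 <1
  x=-0.890: |R|=0.49021 <1
  x=-2.647: |R|=1.71617 >1
  x=-2.483: |R|=1.47634 >1
  x=-2.142: |R|=1.06032 >1
Stable set (-2.0833, 0).

(-2.0833,0); λ=-11 ⇒ h* = (25/12)/11 = 0.1894.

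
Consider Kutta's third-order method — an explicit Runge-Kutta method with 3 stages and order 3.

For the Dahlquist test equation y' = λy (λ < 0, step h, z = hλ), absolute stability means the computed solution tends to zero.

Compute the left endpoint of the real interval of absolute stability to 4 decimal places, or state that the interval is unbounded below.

z* = -2.5127.

With y'=λy (z=hλ):
  order 3, 3-stage ⇒ R(z)=1+z+z^2/2+z^3/6
  (e.g. R(-0.41)=0.66256, |R|=0.66256)

Boundary: |R(x)|=1, x<0.
x=-0.41: |R|=0.6626
|R(-2.8)|=1.5387 |R(-2.5)|=0.9792 |R(-2.49)|=0.9630
Bisect:
  x_lo=-2.9505 |R|=1.8787  x_hi=-0.3893 |R|=0.6766
  mid=-1.66990 |R|=0.05172 →hi
  mid=-2.31021 |R|=0.69663 →hi
  mid=-2.63036 |R|=1.20411 →lo
  mid=-2.47028 |R|=0.93153 →hi
  mid=-2.55032 |R|=1.06286 →lo
  mid=-2.51030 |R|=0.99599 →hi
  mid=-2.53031 |R|=1.02911 →lo
  mid=-2.52031 |R|=1.01247 →lo
  mid=-2.51530 |R|=1.00421 →lo
  ...
  [-2.51280,-2.51265] ⇒ x*=-2.5127
Interval (-2.5127, 0).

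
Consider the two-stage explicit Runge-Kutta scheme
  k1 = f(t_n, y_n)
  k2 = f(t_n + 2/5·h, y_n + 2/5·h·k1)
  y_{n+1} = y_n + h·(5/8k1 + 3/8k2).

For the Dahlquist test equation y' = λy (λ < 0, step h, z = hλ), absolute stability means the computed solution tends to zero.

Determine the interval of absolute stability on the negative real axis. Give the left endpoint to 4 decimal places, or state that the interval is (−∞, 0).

z∈(-6.6667,0).

Test eqn y'=λy, z=hλ:
  k1=λy_n ⇒ h·k1=z·y_n;  k2=λ(1+2/5z)y_n ⇒ h·k2=z(1+2/5z)y_n
  y_{n+1}/y_n = 1 + 5/8z + 3/8z(1+2/5z) = 1 + z + 3/20z²
  R(z) = 1 + z + 3/20z².

Boundary: |R(x)|=1, x<0.
x=-1.11: |R|=0.0748
R=1: x+3/20x²=0 ⇒ x=−20/3=-6.6667; min R=1−1/(4·3/20)=-0.6667>−1
Confirm numerically:
  x=-5.901: |R|=0.32227 <1
  x=-5.085: |R|=0.20642 <1
  x=-3.414: |R|=0.66569 <1
  x=-7.193: |R|=1.56789 >1
  x=-7.076: |R|=1.43447 >1
  x=-7.040: |R|=1.39424 >1
Interval (-6.6667, 0).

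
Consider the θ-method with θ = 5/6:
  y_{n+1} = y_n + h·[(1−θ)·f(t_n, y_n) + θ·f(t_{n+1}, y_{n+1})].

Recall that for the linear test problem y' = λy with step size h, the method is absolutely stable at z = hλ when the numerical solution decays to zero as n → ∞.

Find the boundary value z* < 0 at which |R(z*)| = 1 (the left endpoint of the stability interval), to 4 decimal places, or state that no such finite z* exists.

Set f=λy, z=hλ:
  y_{n+1} = y_n + z·[1/6·y_n + 5/6·y_{n+1}] ⇒ (1 − 5/6z)y_{n+1} = (1 + 1/6z)y_n
  ⇒ R(z) = (1 + 1/6z)/(1 − 5/6z).

Find x<0 with |R(x)|<1.
x=-1.22: |R|=0.3950
x=-2: |R|=0.2500
x=-10: |R|=0.0714
x=-100: |R|=0.1858
θ=5/6≥1/2 ⇒ |1+1/6x|<|1−5/6x| ∀x<0 ⇒ unbounded interval.

unbounded; (−∞, 0).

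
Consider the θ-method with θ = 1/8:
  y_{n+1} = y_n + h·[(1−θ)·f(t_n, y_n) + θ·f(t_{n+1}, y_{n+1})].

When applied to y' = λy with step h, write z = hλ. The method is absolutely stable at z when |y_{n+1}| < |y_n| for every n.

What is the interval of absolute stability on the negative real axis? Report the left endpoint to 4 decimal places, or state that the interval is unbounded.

Test eqn y'=λy, z=hλ:
  y_{n+1} = y_n + z·[7/8·y_n + 1/8·y_{n+1}] ⇒ (1 − 1/8z)y_{n+1} = (1 + 7/8z)y_n
  R(z) = (1 + 7/8z)/(1 − 1/8z).

Solve |R(x)|<1 on ℝ⁻.
x=-0.51: |R|=0.5206
R=−1: 1+7/8x = −1+1/8x ⇒ -3/4x=2 ⇒ x=2/(-3/4)=-2.6667
Confirm numerically:
  x=-1.996: |R|=0.59744 <1
  x=-1.930: |R|=0.55488 <1
  x=-1.518: |R|=0.27590 <1
  x=-3.225: |R|=1.29844 >1
  x=-2.851: |R|=1.10193 >1
  x=-2.688: |R|=1.01198 >1
Interval (-2.6667, 0).

z∈(-2.6667,0).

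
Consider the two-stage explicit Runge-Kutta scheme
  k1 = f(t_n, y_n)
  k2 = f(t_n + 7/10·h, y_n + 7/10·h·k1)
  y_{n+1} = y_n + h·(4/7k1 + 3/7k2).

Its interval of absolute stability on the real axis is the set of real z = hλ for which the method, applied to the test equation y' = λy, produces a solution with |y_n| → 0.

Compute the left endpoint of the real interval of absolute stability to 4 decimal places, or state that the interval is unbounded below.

z* = -3.3333.

With y'=λy (z=hλ):
  k1=λy_n ⇒ h·k1=z·y_n;  k2=λ(1+7/10z)y_n ⇒ h·k2=z(1+7/10z)y_n
  y_{n+1}/y_n = 1 + 4/7z + 3/7z(1+7/10z) = 1 + z + 3/10z²
  Hence R(z) = 1 + z + 3/10z².

Solve |R(x)|<1 on ℝ⁻.
x=-0.71: |R|=0.4412
R=1: x+3/10x²=0 ⇒ x=−10/3=-3.3333; min R=1−1/(4·3/10)=0.1667>−1
Confirm numerically:
  x=-3.015: |R|=0.71207 <1
  x=-2.404: |R|=0.32976 <1
  x=-1.983: |R|=0.19669 <1
  x=-1.676: |R|=0.16669 <1
  x=-3.621: |R|=1.31249 >1
  x=-3.612: |R|=1.30196 >1
Stable set (-3.3333, 0).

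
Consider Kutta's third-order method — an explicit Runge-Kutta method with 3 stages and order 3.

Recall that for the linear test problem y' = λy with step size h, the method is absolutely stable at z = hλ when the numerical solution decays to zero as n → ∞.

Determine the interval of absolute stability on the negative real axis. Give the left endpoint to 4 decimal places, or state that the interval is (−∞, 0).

z∈(-2.5127,0).

With y'=λy (z=hλ):
  order 3, 3-stage ⇒ R(z)=1+z+z^2/2+z^3/6
  (e.g. R(-0.6)=0.54400, |R|=0.54400)

Solve |R(x)|<1 on ℝ⁻.
x=-0.6: |R|=0.5440
|R(-2.85)|=1.6469 |R(-1.11)|=0.2781 |R(-0.75)|=0.4609
Bisect:
  x_lo=-3.3940 |R|=3.1504  x_hi=-0.3182 |R|=0.7271
  mid=-1.85610 |R|=0.19929 →hi
  mid=-2.62504 |R|=1.19441 →lo
  mid=-2.24057 |R|=0.60516 →hi
  mid=-2.43281 |R|=0.87331 →hi
  mid=-2.52892 |R|=1.02680 →lo
  mid=-2.48087 |R|=0.94835 →hi
  mid=-2.50490 |R|=0.98714 →hi
  mid=-2.51691 |R|=1.00686 →lo
  mid=-2.51090 |R|=0.99697 →hi
  mid=-2.51391 |R|=1.00191 →lo
  ...
  [-2.51278,-2.51259] ⇒ x*=-2.5127
Stable set (-2.5127, 0).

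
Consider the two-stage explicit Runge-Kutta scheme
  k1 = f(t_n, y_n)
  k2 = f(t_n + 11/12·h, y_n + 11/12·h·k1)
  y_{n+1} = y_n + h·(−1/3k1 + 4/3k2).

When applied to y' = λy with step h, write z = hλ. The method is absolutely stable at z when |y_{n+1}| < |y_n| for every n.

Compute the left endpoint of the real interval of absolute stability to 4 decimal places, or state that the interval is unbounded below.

On y'=λy, z=hλ:
  k1=λy_n ⇒ h·k1=z·y_n;  k2=λ(1+11/12z)y_n ⇒ h·k2=z(1+11/12z)y_n
  y_{n+1}/y_n = 1 − 1/3z + 4/3z(1+11/12z) = 1 + z + 11/9z²
  R(z) = 1 + z + 11/9z².

Solve |R(x)|<1 on ℝ⁻.
x=-0.99: |R|=1.2079
R=1: x+11/9x²=0 ⇒ x=−9/11=-0.8182; min R=1−1/(4·11/9)=0.7955>−1
Confirm numerically:
  x=-0.669: |R|=0.87802 <1
  x=-0.427: |R|=0.79585 <1
  x=-0.346: |R|=0.80032 <1
  x=-1.389: |R|=1.96906 >1
  x=-0.904: |R|=1.09482 >1
So |R|<1 on (-0.8182, 0).

z* = -0.8182.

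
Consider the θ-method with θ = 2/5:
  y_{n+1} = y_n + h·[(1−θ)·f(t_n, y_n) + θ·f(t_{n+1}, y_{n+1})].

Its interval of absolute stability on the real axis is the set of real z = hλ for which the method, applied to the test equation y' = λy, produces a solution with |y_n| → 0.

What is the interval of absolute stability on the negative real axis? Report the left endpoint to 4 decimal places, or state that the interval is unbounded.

Test eqn y'=λy, z=hλ:
  y_{n+1} = y_n + z·[3/5·y_n + 2/5·y_{n+1}] ⇒ (1 − 2/5z)y_{n+1} = (1 + 3/5z)y_n
  R(z) = (1 + 3/5z)/(1 − 2/5z).

Boundary: |R(x)|=1, x<0.
x=-1.69: |R|=0.0084
R=−1: 1+3/5x = −1+2/5x ⇒ -1/5x=2 ⇒ x=2/(-1/5)=-10.0000
Confirm numerically:
  x=-9.360: |R|=0.97302 <1
  x=-8.628: |R|=0.93835 <1
  x=-4.661: |R|=0.62722 <1
  x=-4.314: |R|=0.58277 <1
  x=-10.455: |R|=1.01756 >1
  x=-10.220: |R|=1.00865 >1
  x=-10.129: |R|=1.00511 >1
Stable set (-10.0000, 0).

z∈(-10.0000,0).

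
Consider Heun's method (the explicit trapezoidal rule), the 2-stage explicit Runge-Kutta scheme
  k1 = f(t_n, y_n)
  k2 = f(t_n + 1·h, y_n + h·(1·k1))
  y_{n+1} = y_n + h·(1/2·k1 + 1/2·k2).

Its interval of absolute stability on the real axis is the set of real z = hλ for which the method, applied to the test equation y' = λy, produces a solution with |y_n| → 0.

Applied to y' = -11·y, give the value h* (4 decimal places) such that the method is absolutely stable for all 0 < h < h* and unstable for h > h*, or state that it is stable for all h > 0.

(-2.0000,0); λ=-11 ⇒ h* = 0.1818.

On y'=λy, z=hλ:
  order 2, 2-stage ⇒ R(z)=1+z+z^2/2
  (e.g. R(-1.53)=0.64045, |R|=0.64045)

Solve |R(x)|<1 on ℝ⁻.
x=-1.53: |R|=0.6404
|R(-1.8)|=0.8200 |R(-1.76)|=0.7888 |R(-1.47)|=0.6104
Bisect:
  x_lo=-2.3541 |R|=1.4168  x_hi=-0.0642 |R|=0.9379
  mid=-1.20915 |R|=0.52187 →hi
  mid=-1.78163 |R|=0.80548 →hi
  mid=-2.06788 |R|=1.07018 →lo
  mid=-1.92476 |R|=0.92759 →hi
  mid=-1.99632 |R|=0.99632 →hi
  mid=-2.03210 |R|=1.03261 →lo
  mid=-2.01421 |R|=1.01431 →lo
  mid=-2.00526 |R|=1.00527 →lo
  mid=-2.00079 |R|=1.00079 →lo
  mid=-1.99855 |R|=0.99855 →hi
  ...
  [-2.00009,-1.99995] ⇒ x*=-2.0000
So |R|<1 on (-2.0000, 0).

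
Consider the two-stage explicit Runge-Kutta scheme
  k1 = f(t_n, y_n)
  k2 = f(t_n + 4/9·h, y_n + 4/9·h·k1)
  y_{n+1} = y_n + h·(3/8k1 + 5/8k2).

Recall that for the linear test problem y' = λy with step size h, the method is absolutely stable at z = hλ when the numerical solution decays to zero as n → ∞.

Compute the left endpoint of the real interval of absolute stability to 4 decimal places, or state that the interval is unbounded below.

Test eqn y'=λy, z=hλ:
  k1=λy_n ⇒ h·k1=z·y_n;  k2=λ(1+4/9z)y_n ⇒ h·k2=z(1+4/9z)y_n
  y_{n+1}/y_n = 1 + 3/8z + 5/8z(1+4/9z) = 1 + z + 5/18z²
  R(z) = 1 + z + 5/18z².

Boundary: |R(x)|=1, x<0.
x=-1.01: |R|=0.2734
R=1: x+5/18x²=0 ⇒ x=−18/5=-3.6000; min R=1−1/(4·5/18)=0.1000>−1
Confirm numerically:
  x=-3.444: |R|=0.85076 <1
  x=-1.963: |R|=0.10738 <1
  x=-1.698: |R|=0.10289 <1
  x=-3.941: |R|=1.37330 >1
  x=-3.931: |R|=1.36143 >1
  x=-3.869: |R|=1.28910 >1
Stable set (-3.6000, 0).

z* = -3.6000.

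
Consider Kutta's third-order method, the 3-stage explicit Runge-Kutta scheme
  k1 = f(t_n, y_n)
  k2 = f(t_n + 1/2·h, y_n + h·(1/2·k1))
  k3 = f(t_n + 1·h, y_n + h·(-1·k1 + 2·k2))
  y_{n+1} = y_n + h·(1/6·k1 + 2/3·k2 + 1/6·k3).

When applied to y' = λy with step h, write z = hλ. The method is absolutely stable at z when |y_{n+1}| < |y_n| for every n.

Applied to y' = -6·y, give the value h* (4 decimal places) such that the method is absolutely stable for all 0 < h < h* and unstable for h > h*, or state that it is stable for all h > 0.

On y'=λy, z=hλ:
  order 3, 3-stage ⇒ R(z)=1+z+z^2/2+z^3/6
  (e.g. R(-1.1)=0.28317, |R|=0.28317)

Solve |R(x)|<1 on ℝ⁻.
x=-1.1: |R|=0.2832
|R(-2.21)|=0.5669 |R(-1.74)|=0.1042 |R(-0.56)|=0.5675
Bisect:
  x_lo=-3.4004 |R|=3.1722  x_hi=-0.2840 |R|=0.7525
  mid=-1.84220 |R|=0.18733 →hi
  mid=-2.62132 |R|=1.18765 →lo
  mid=-2.23176 |R|=0.59402 →hi
  mid=-2.42654 |R|=0.86378 →hi
  mid=-2.52393 |R|=1.01849 →lo
  mid=-2.47524 |R|=0.93938 →hi
  mid=-2.49958 |R|=0.97849 →hi
  ...
  [-2.51290,-2.51271] ⇒ x*=-2.5127
Stable set (-2.5127, 0).

(-2.5127,0); λ=-6 ⇒ h* = 0.4188.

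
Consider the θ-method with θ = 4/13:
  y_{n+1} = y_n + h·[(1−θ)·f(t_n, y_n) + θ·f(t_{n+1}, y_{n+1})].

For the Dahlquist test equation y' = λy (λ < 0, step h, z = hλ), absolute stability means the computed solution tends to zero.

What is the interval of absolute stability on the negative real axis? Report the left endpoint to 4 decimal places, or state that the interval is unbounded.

(-5.2000, 0).

Test eqn y'=λy, z=hλ:
  y_{n+1} = y_n + z·[9/13·y_n + 4/13·y_{n+1}] ⇒ (1 − 4/13z)y_{n+1} = (1 + 9/13z)y_n
  ⇒ R(z) = (1 + 9/13z)/(1 − 4/13z).

Boundary: |R(x)|=1, x<0.
x=-0.96: |R|=0.2589
R=−1: 1+9/13x = −1+4/13x ⇒ -5/13x=2 ⇒ x=2/(-5/13)=-5.2000
Confirm numerically:
  x=-4.120: |R|=0.81682 <1
  x=-2.869: |R|=0.52382 <1
  x=-2.444: |R|=0.39498 <1
  x=-5.794: |R|=1.08210 >1
  x=-5.764: |R|=1.07821 >1
  x=-5.523: |R|=1.04602 >1
Stable set (-5.2000, 0).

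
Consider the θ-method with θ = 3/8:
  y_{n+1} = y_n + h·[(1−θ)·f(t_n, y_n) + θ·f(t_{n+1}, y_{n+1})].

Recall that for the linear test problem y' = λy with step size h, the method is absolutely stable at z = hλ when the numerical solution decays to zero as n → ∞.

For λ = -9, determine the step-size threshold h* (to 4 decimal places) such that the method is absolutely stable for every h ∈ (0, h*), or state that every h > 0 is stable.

Set f=λy, z=hλ:
  y_{n+1} = y_n + z·[5/8·y_n + 3/8·y_{n+1}] ⇒ (1 − 3/8z)y_{n+1} = (1 + 5/8z)y_n
  R(z) = (1 + 5/8z)/(1 − 3/8z).

Solve |R(x)|<1 on ℝ⁻.
x=-1.29: |R|=0.1306
R=−1: 1+5/8x = −1+3/8x ⇒ -1/4x=2 ⇒ x=2/(-1/4)=-8.0000
Confirm numerically:
  x=-6.087: |R|=0.85431 <1
  x=-5.508: |R|=0.79677 <1
  x=-5.269: |R|=0.77057 <1
  x=-3.345: |R|=0.48378 <1
  x=-8.481: |R|=1.02877 >1
  x=-8.060: |R|=1.00373 >1
So |R|<1 on (-8.0000, 0).

(-8.0000,0); λ=-9 ⇒ h* = (8)/9 = 0.8889.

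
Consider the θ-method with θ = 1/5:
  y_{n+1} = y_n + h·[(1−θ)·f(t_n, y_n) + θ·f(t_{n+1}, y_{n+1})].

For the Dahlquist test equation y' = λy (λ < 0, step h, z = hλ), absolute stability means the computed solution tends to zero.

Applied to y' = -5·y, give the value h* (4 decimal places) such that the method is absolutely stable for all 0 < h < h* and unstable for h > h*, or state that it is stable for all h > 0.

(-3.3333,0); λ=-5 ⇒ h* = (10/3)/5 = 0.6667.

On y'=λy, z=hλ:
  y_{n+1} = y_n + z·[4/5·y_n + 1/5·y_{n+1}] ⇒ (1 − 1/5z)y_{n+1} = (1 + 4/5z)y_n
  ⇒ R(z) = (1 + 4/5z)/(1 − 1/5z).

Find x<0 with |R(x)|<1.
x=-0.42: |R|=0.6125
R=−1: 1+4/5x = −1+1/5x ⇒ -3/5x=2 ⇒ x=2/(-3/5)=-3.3333
Confirm numerically:
  x=-2.870: |R|=0.82338 <1
  x=-1.799: |R|=0.32299 <1
  x=-1.596: |R|=0.20982 <1
  x=-3.781: |R|=1.15294 >1
  x=-3.714: |R|=1.13105 >1
  x=-3.378: |R|=1.01599 >1
Interval (-3.3333, 0).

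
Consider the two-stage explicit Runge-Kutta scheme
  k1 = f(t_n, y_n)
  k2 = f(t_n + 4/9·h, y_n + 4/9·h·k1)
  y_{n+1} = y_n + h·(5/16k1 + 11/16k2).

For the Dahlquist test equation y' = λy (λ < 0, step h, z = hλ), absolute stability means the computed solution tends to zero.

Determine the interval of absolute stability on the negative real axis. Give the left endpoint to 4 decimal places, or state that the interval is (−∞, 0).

Set f=λy, z=hλ:
  k1=λy_n ⇒ h·k1=z·y_n;  k2=λ(1+4/9z)y_n ⇒ h·k2=z(1+4/9z)y_n
  y_{n+1}/y_n = 1 + 5/16z + 11/16z(1+4/9z) = 1 + z + 11/36z²
  Hence R(z) = 1 + z + 11/36z².

Need |R(x)|<1, x<0.
x=-0.35: |R|=0.6874
R=1: x+11/36x²=0 ⇒ x=−36/11=-3.2727; min R=1−1/(4·11/36)=0.1818>−1
Confirm numerically:
  x=-3.028: |R|=0.77357 <1
  x=-2.971: |R|=0.72609 <1
  x=-2.554: |R|=0.43911 <1
  x=-2.014: |R|=0.22539 <1
  x=-3.729: |R|=1.51988 >1
  x=-3.531: |R|=1.27865 >1
So |R|<1 on (-3.2727, 0).

z∈(-3.2727,0).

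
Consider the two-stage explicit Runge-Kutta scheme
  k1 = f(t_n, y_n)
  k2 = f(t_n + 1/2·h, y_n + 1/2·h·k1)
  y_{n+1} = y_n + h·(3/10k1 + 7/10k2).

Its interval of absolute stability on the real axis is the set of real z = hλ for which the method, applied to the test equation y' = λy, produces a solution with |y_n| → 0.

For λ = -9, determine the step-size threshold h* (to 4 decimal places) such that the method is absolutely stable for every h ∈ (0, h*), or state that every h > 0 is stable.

On y'=λy, z=hλ:
  k1=λy_n ⇒ h·k1=z·y_n;  k2=λ(1+1/2z)y_n ⇒ h·k2=z(1+1/2z)y_n
  y_{n+1}/y_n = 1 + 3/10z + 7/10z(1+1/2z) = 1 + z + 7/20z²
  Hence R(z) = 1 + z + 7/20z².

Boundary: |R(x)|=1, x<0.
x=-1.05: |R|=0.3359
R=1: x+7/20x²=0 ⇒ x=−20/7=-2.8571; min R=1−1/(4·7/20)=0.2857>−1
Confirm numerically:
  x=-2.788: |R|=0.93253 <1
  x=-2.566: |R|=0.73852 <1
  x=-2.056: |R|=0.42350 <1
  x=-3.288: |R|=1.49583 >1
  x=-3.256: |R|=1.45454 >1
  x=-2.885: |R|=1.02813 >1
Stable set (-2.8571, 0).

(-2.8571,0); λ=-9 ⇒ h* = (20/7)/9 = 0.3175.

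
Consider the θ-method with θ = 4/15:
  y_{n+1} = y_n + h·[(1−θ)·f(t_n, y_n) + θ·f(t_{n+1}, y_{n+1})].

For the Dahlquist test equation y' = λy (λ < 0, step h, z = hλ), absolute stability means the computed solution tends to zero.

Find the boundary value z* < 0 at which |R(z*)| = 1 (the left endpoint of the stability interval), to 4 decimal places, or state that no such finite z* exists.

left endpoint -4.2857.

On y'=λy, z=hλ:
  y_{n+1} = y_n + z·[11/15·y_n + 4/15·y_{n+1}] ⇒ (1 − 4/15z)y_{n+1} = (1 + 11/15z)y_n
  ⇒ R(z) = (1 + 11/15z)/(1 − 4/15z).

Boundary: |R(x)|=1, x<0.
x=-1.65: |R|=0.1458
R=−1: 1+11/15x = −1+4/15x ⇒ -7/15x=2 ⇒ x=2/(-7/15)=-4.2857
Confirm numerically:
  x=-3.561: |R|=0.82653 <1
  x=-2.905: |R|=0.63693 <1
  x=-2.857: |R|=0.62158 <1
  x=-2.624: |R|=0.54377 <1
  x=-4.729: |R|=1.09149 >1
  x=-4.522: |R|=1.04999 >1
Interval (-4.2857, 0).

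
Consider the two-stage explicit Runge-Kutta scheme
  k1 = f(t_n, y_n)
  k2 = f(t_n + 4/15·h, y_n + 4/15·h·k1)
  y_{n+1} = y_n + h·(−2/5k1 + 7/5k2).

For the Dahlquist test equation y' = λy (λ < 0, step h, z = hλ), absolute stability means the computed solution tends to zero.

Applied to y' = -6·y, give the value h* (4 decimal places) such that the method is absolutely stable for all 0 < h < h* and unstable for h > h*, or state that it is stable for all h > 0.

Test eqn y'=λy, z=hλ:
  k1=λy_n ⇒ h·k1=z·y_n;  k2=λ(1+4/15z)y_n ⇒ h·k2=z(1+4/15z)y_n
  y_{n+1}/y_n = 1 − 2/5z + 7/5z(1+4/15z) = 1 + z + 28/75z²
  R(z) = 1 + z + 28/75z².

Need |R(x)|<1, x<0.
x=-0.31: |R|=0.7259
R=1: x+28/75x²=0 ⇒ x=−75/28=-2.6786; min R=1−1/(4·28/75)=0.3304>−1
Confirm numerically:
  x=-2.501: |R|=0.83420 <1
  x=-2.427: |R|=0.77206 <1
  x=-2.282: |R|=0.66214 <1
  x=-1.452: |R|=0.33510 <1
  x=-3.274: |R|=1.72779 >1
  x=-3.088: |R|=1.47201 >1
  x=-2.717: |R|=1.03898 >1
So |R|<1 on (-2.6786, 0).

(-2.6786,0); λ=-6 ⇒ h* = (75/28)/6 = 0.4464.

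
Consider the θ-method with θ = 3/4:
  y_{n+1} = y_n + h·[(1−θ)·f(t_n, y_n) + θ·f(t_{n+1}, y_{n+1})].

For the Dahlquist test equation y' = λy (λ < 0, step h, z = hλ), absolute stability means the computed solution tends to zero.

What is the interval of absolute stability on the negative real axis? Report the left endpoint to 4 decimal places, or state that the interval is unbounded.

interval (−∞, 0).

Test eqn y'=λy, z=hλ:
  y_{n+1} = y_n + z·[1/4·y_n + 3/4·y_{n+1}] ⇒ (1 − 3/4z)y_{n+1} = (1 + 1/4z)y_n
  so R(z) = (1 + 1/4z)/(1 − 3/4z).

Find x<0 with |R(x)|<1.
x=-1.42: |R|=0.3123
x=-2: |R|=0.2000
x=-10: |R|=0.1765
x=-100: |R|=0.3158
θ=3/4≥1/2 ⇒ |1+1/4x|<|1−3/4x| ∀x<0 ⇒ stable on all of ℝ⁻.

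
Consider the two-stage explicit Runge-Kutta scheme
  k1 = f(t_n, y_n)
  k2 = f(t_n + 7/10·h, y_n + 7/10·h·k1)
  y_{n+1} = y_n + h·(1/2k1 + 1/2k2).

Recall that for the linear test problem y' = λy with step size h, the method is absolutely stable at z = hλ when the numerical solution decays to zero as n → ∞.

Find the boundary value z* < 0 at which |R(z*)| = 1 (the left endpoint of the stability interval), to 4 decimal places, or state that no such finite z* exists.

left endpoint -2.8571.

On y'=λy, z=hλ:
  k1=λy_n ⇒ h·k1=z·y_n;  k2=λ(1+7/10z)y_n ⇒ h·k2=z(1+7/10z)y_n
  y_{n+1}/y_n = 1 + 1/2z + 1/2z(1+7/10z) = 1 + z + 7/20z²
  R(z) = 1 + z + 7/20z².

Solve |R(x)|<1 on ℝ⁻.
x=-0.78: |R|=0.4329
R=1: x+7/20x²=0 ⇒ x=−20/7=-2.8571; min R=1−1/(4·7/20)=0.2857>−1
Confirm numerically:
  x=-2.154: |R|=0.46990 <1
  x=-1.334: |R|=0.28884 <1
  x=-1.199: |R|=0.30416 <1
  x=-3.205: |R|=1.39021 >1
  x=-3.100: |R|=1.26350 >1
Stable set (-2.8571, 0).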